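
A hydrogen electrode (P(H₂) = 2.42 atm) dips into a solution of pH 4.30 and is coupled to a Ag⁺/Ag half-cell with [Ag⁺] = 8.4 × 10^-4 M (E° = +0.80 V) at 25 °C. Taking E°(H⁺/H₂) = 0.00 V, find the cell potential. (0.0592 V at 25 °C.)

0.88 V

The Ag⁺/Ag couple is the cathode, so E°_cell = 0.80 V; n = 2.
[H⁺] = 10^(−4.30) = 5 × 10^-5 M, and Q = [H⁺]^2 / ([Ag⁺]^2·P(H₂)) = 0.00147.
E = E° − (0.0592/2) log Q = 0.80 − (0.0592/2)(-2.832) = 0.884 V.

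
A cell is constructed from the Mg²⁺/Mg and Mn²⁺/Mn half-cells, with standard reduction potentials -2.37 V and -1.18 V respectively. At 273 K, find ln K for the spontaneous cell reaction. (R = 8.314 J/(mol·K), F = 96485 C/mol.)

ln K = 101.2

E°_cell = -1.18 − (-2.37) = 1.19 V, with n = 2 electrons transferred.
At equilibrium E = 0, so the Nernst equation gives ln K = nFE°/RT = (2)(96485)(1.19)/((8.314)(273)) = 101.17.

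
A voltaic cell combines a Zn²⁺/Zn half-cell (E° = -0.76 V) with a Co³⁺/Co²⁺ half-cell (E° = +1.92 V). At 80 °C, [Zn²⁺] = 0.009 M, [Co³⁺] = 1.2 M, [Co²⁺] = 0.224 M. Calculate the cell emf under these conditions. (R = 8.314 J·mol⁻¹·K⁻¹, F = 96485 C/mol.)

The Co³⁺/Co²⁺ couple has the higher reduction potential and acts as the cathode, so E°_cell = +1.92 − (-0.76) = 2.68 V.
Balancing electrons gives n = 2; the reaction quotient is Q = [Zn²⁺]·[Co²⁺]^2/[Co³⁺]^2 = 3.14 × 10^-4.
E = E° − (RT/nF) ln Q = 2.68 − (8.314×353)/(2×96485) × (-8.067) = 2.680 + 0.123 = 2.803 V.

2.80 V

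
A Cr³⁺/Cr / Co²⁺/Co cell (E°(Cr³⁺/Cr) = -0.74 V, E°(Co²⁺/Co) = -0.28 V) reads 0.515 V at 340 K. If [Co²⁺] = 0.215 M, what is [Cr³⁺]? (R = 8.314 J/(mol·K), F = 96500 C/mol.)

3.6 × 10^-4 M

From the Nernst equation, ln Q = nF(E° − E)/RT = 6×96500×(0.46 − 0.515)/(8.314×340) = -11.266, so Q = 1.28 × 10^-5.
With Q = [Cr³⁺]^2/[Co²⁺]^3 and the known concentrations, [Cr³⁺]^2 in the numerator gives [Cr³⁺] = 3.6 × 10^-4 M.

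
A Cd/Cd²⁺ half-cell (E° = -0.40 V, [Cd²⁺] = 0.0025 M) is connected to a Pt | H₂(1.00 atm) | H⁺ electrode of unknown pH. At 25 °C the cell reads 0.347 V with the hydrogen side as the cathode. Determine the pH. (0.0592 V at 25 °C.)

E°_cell = 0.40 V and n = 2.
log Q = n(E° − E)/0.0592 = 2×(0.40 − 0.347)/0.0592 = 1.791.
With Q = [Cd²⁺]·P(H₂) / [H⁺]^2, solving for [H⁺] gives log[H⁺] = -2.196, so pH = 2.20.

pH = 2.20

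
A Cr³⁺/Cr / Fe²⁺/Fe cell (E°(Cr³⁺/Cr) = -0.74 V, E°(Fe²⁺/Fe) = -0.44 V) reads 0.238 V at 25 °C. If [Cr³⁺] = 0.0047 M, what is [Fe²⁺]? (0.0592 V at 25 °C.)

2.3 × 10^-4 M

From the Nernst equation, log Q = n(E° − E)/0.0592 = 6(0.30 − 0.238)/0.0592 = 6.284, so Q = 1.92 × 10^6.
With Q = [Cr³⁺]^2/[Fe²⁺]^3 and the known concentrations, [Fe²⁺]^3 in the denominator gives [Fe²⁺] = 2.3 × 10^-4 M.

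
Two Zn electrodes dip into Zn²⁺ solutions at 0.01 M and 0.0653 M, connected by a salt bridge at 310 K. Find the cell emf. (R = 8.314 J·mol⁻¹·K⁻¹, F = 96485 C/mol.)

Both half-cells are Zn²⁺/Zn, so E°_cell = 0. The concentrated side is the cathode; the cell reaction moves Zn²⁺ from high to low concentration with n = 2.
Q = [Zn²⁺]_dilute/[Zn²⁺]_conc = 0.01/0.0653 = 0.153.
E = 0 − (RT/nF) ln Q = −((8.314×310)/(2×96485))(-1.876) = 0.0251 V.

0.025 V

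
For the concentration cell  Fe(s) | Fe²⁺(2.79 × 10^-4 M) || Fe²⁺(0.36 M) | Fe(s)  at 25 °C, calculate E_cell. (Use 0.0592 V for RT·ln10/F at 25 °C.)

0.092 V

Both half-cells are Fe²⁺/Fe, so E°_cell = 0. The concentrated side is the cathode; the cell reaction moves Fe²⁺ from high to low concentration with n = 2.
Q = [Fe²⁺]_dilute/[Fe²⁺]_conc = 2.79 × 10^-4/0.36 = 7.75 × 10^-4.
E = 0 − (0.0592/2) log Q = −(0.0592/2)(-3.111) = 0.0921 V.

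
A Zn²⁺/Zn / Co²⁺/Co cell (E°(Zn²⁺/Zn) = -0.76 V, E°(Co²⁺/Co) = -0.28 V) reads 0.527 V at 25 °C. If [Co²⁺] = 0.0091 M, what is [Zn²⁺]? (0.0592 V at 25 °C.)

From the Nernst equation, log Q = n(E° − E)/0.0592 = 2(0.48 − 0.527)/0.0592 = -1.588, so Q = 0.0258.
With Q = [Zn²⁺]/[Co²⁺] and the known concentrations, [Zn²⁺] in the numerator gives [Zn²⁺] = 2.4 × 10^-4 M.

2.4 × 10^-4 M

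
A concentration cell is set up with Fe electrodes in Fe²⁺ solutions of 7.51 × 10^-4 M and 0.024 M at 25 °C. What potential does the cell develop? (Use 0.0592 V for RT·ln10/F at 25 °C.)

Both half-cells are Fe²⁺/Fe, so E°_cell = 0. The concentrated side is the cathode; the cell reaction moves Fe²⁺ from high to low concentration with n = 2.
Q = [Fe²⁺]_dilute/[Fe²⁺]_conc = 7.51 × 10^-4/0.024 = 0.0313.
E = 0 − (0.0592/2) log Q = −(0.0592/2)(-1.505) = 0.0445 V.

0.045 V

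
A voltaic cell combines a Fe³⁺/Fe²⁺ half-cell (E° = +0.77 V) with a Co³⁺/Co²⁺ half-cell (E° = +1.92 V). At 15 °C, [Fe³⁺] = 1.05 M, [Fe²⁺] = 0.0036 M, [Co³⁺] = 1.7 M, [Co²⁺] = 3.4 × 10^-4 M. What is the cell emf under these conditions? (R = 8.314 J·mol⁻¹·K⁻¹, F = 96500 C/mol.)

The Co³⁺/Co²⁺ couple has the higher reduction potential and acts as the cathode, so E°_cell = +1.92 − (+0.77) = 1.15 V.
Balancing electrons gives n = 1; the reaction quotient is Q = [Fe³⁺]·[Co²⁺]/([Fe²⁺]·[Co³⁺]) = 0.0583.
E = E° − (RT/nF) ln Q = 1.15 − (8.314×288)/(1×96500) × (-2.842) = 1.150 + 0.071 = 1.221 V.

1.22 V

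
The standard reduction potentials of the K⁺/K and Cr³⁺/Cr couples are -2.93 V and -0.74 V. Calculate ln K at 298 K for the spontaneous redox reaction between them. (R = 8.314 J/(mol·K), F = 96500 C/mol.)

ln K = 255.9

E°_cell = -0.74 − (-2.93) = 2.19 V, with n = 3 electrons transferred.
At equilibrium E = 0, so the Nernst equation gives ln K = nFE°/RT = (3)(96500)(2.19)/((8.314)(298)) = 255.90.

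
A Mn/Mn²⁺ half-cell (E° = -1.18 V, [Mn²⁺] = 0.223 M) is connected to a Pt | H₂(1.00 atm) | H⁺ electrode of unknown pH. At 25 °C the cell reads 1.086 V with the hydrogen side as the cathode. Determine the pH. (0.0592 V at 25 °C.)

pH = 1.91

E°_cell = 1.18 V and n = 2.
log Q = n(E° − E)/0.0592 = 2×(1.18 − 1.086)/0.0592 = 3.176.
With Q = [Mn²⁺]·P(H₂) / [H⁺]^2, solving for [H⁺] gives log[H⁺] = -1.914, so pH = 1.91.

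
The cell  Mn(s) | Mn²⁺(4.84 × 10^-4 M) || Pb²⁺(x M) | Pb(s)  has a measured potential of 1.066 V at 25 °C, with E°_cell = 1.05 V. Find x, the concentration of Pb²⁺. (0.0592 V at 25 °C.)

0.0017 M

From the Nernst equation, log Q = n(E° − E)/0.0592 = 2(1.05 − 1.066)/0.0592 = -0.541, so Q = 0.288.
With Q = [Mn²⁺]/[Pb²⁺] and the known concentrations, [Pb²⁺] in the denominator gives [Pb²⁺] = 0.0017 M.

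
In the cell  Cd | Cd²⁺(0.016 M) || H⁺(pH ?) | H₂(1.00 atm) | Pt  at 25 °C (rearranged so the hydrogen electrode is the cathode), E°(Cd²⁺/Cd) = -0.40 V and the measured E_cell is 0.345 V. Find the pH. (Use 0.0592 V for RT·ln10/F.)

pH = 1.83

E°_cell = 0.40 V and n = 2.
log Q = n(E° − E)/0.0592 = 2×(0.40 − 0.345)/0.0592 = 1.858.
With Q = [Cd²⁺]·P(H₂) / [H⁺]^2, solving for [H⁺] gives log[H⁺] = -1.827, so pH = 1.83.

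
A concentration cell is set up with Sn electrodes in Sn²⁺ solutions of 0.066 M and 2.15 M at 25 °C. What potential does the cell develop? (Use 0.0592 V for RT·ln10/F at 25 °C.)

Both half-cells are Sn²⁺/Sn, so E°_cell = 0. The concentrated side is the cathode; the cell reaction moves Sn²⁺ from high to low concentration with n = 2.
Q = [Sn²⁺]_dilute/[Sn²⁺]_conc = 0.066/2.15 = 0.0307.
E = 0 − (0.0592/2) log Q = −(0.0592/2)(-1.513) = 0.0448 V.

0.045 V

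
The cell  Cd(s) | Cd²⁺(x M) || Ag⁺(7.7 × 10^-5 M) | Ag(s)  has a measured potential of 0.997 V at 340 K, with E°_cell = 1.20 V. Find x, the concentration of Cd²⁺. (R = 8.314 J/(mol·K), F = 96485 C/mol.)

From the Nernst equation, ln Q = nF(E° − E)/RT = 2×96485×(1.20 − 0.997)/(8.314×340) = 13.858, so Q = 1.04 × 10^6.
With Q = [Cd²⁺]/[Ag⁺]^2 and the known concentrations, [Cd²⁺] in the numerator gives [Cd²⁺] = 0.0062 M.

0.0062 M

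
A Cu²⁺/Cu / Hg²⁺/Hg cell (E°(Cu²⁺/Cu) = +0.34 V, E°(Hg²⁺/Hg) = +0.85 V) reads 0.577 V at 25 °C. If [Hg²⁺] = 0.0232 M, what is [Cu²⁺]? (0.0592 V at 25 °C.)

From the Nernst equation, log Q = n(E° − E)/0.0592 = 2(0.51 − 0.577)/0.0592 = -2.264, so Q = 0.00545.
With Q = [Cu²⁺]/[Hg²⁺] and the known concentrations, [Cu²⁺] in the numerator gives [Cu²⁺] = 1.3 × 10^-4 M.

1.3 × 10^-4 M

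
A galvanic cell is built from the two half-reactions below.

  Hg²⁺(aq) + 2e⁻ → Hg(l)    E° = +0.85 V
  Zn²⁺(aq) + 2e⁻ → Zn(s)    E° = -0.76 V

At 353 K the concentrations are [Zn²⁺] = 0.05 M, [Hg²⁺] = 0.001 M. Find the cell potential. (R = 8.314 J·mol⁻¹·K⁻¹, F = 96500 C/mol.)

The Hg²⁺/Hg couple has the higher reduction potential and acts as the cathode, so E°_cell = +0.85 − (-0.76) = 1.61 V.
Balancing electrons gives n = 2; the reaction quotient is Q = [Zn²⁺]/[Hg²⁺] = 50.0.
E = E° − (RT/nF) ln Q = 1.61 − (8.314×353)/(2×96500) × (3.912) = 1.610 − 0.059 = 1.551 V.

1.55 V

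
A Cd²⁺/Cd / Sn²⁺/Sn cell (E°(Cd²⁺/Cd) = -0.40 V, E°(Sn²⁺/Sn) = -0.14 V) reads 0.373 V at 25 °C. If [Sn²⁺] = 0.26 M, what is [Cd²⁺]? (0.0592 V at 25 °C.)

4 × 10^-5 M

From the Nernst equation, log Q = n(E° − E)/0.0592 = 2(0.26 − 0.373)/0.0592 = -3.818, so Q = 1.52 × 10^-4.
With Q = [Cd²⁺]/[Sn²⁺] and the known concentrations, [Cd²⁺] in the numerator gives [Cd²⁺] = 4 × 10^-5 M.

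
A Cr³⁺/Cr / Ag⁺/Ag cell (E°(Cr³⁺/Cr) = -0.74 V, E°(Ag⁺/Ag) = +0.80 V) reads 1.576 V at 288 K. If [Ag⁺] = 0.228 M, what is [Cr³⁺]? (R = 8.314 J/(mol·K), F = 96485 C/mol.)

1.5 × 10^-4 M

From the Nernst equation, ln Q = nF(E° − E)/RT = 3×96485×(1.54 − 1.576)/(8.314×288) = -4.352, so Q = 0.0129.
With Q = [Cr³⁺]/[Ag⁺]^3 and the known concentrations, [Cr³⁺] in the numerator gives [Cr³⁺] = 1.5 × 10^-4 M.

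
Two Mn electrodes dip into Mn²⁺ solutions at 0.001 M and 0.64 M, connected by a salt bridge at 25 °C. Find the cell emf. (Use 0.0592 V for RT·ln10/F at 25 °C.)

0.083 V

Both half-cells are Mn²⁺/Mn, so E°_cell = 0. The concentrated side is the cathode; the cell reaction moves Mn²⁺ from high to low concentration with n = 2.
Q = [Mn²⁺]_dilute/[Mn²⁺]_conc = 0.001/0.64 = 0.00156.
E = 0 − (0.0592/2) log Q = −(0.0592/2)(-2.806) = 0.0831 V.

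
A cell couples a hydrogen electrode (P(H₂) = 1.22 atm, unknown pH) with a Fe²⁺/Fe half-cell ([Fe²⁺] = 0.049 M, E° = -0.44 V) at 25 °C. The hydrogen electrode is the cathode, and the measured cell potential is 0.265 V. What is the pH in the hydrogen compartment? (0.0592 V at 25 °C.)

pH = 3.57

E°_cell = 0.44 V and n = 2.
log Q = n(E° − E)/0.0592 = 2×(0.44 − 0.265)/0.0592 = 5.912.
With Q = [Fe²⁺]·P(H₂) / [H⁺]^2, solving for [H⁺] gives log[H⁺] = -3.568, so pH = 3.57.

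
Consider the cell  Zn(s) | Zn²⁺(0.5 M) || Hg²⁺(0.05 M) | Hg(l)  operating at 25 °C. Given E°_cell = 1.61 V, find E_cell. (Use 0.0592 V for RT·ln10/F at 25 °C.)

Balancing electrons gives n = 2; the reaction quotient is Q = [Zn²⁺]/[Hg²⁺] = 10.0.
At 25 °C, E = E° − (0.0592/n) log Q = 1.61 − (0.0592/2)(1.000) = 1.610 − 0.030 = 1.580 V.

1.58 V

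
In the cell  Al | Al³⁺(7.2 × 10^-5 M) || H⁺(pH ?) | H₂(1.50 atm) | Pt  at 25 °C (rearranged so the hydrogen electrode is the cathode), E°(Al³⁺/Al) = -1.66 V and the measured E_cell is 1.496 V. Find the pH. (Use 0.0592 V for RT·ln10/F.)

pH = 4.06

E°_cell = 1.66 V and n = 6.
log Q = n(E° − E)/0.0592 = 6×(1.66 − 1.496)/0.0592 = 16.622.
With Q = [Al³⁺]^2·P(H₂)^3 / [H⁺]^6, solving for [H⁺] gives log[H⁺] = -4.063, so pH = 4.06.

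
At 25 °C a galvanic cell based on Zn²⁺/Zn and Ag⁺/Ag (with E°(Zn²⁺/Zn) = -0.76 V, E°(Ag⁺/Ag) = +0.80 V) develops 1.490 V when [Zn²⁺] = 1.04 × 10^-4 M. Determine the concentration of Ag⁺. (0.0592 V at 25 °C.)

From the Nernst equation, log Q = n(E° − E)/0.0592 = 2(1.56 − 1.490)/0.0592 = 2.365, so Q = 232.
With Q = [Zn²⁺]/[Ag⁺]^2 and the known concentrations, [Ag⁺]^2 in the denominator gives [Ag⁺] = 6.7 × 10^-4 M.

6.7 × 10^-4 M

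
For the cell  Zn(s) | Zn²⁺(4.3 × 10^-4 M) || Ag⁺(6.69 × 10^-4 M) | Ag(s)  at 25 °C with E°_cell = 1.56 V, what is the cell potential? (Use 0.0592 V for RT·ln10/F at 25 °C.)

1.47 V

Balancing electrons gives n = 2; the reaction quotient is Q = [Zn²⁺]/[Ag⁺]^2 = 961.
At 25 °C, E = E° − (0.0592/n) log Q = 1.56 − (0.0592/2)(2.983) = 1.560 − 0.088 = 1.472 V.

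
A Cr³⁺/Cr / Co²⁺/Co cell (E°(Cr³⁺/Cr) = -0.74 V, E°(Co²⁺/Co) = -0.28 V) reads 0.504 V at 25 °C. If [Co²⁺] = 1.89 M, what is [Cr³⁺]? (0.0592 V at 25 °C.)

From the Nernst equation, log Q = n(E° − E)/0.0592 = 6(0.46 − 0.504)/0.0592 = -4.459, so Q = 3.47 × 10^-5.
With Q = [Cr³⁺]^2/[Co²⁺]^3 and the known concentrations, [Cr³⁺]^2 in the numerator gives [Cr³⁺] = 0.015 M.

0.015 M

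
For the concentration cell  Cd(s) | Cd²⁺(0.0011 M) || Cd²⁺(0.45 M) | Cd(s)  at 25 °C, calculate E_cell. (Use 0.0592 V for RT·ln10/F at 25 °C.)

Both half-cells are Cd²⁺/Cd, so E°_cell = 0. The concentrated side is the cathode; the cell reaction moves Cd²⁺ from high to low concentration with n = 2.
Q = [Cd²⁺]_dilute/[Cd²⁺]_conc = 0.0011/0.45 = 0.00244.
E = 0 − (0.0592/2) log Q = −(0.0592/2)(-2.612) = 0.0773 V.

0.077 V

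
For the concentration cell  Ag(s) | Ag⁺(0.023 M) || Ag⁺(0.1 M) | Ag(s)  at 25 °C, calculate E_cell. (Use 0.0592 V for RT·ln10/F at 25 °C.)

Both half-cells are Ag⁺/Ag, so E°_cell = 0. The concentrated side is the cathode; the cell reaction moves Ag⁺ from high to low concentration with n = 1.
Q = [Ag⁺]_dilute/[Ag⁺]_conc = 0.023/0.1 = 0.230.
E = 0 − (0.0592/1) log Q = −(0.0592/1)(-0.638) = 0.0378 V.

0.038 V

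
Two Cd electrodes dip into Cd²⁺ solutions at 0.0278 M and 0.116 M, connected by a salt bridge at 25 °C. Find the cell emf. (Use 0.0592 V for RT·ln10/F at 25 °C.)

0.018 V

Both half-cells are Cd²⁺/Cd, so E°_cell = 0. The concentrated side is the cathode; the cell reaction moves Cd²⁺ from high to low concentration with n = 2.
Q = [Cd²⁺]_dilute/[Cd²⁺]_conc = 0.0278/0.116 = 0.240.
E = 0 − (0.0592/2) log Q = −(0.0592/2)(-0.620) = 0.0184 V.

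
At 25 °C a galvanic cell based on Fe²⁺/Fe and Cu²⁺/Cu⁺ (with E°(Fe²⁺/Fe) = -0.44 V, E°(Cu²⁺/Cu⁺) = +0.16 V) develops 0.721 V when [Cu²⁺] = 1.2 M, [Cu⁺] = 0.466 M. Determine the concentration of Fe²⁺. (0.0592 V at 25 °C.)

From the Nernst equation, log Q = n(E° − E)/0.0592 = 2(0.60 − 0.721)/0.0592 = -4.088, so Q = 8.17 × 10^-5.
With Q = [Fe²⁺]·[Cu⁺]^2/[Cu²⁺]^2 and the known concentrations, [Fe²⁺] in the numerator gives [Fe²⁺] = 5.4 × 10^-4 M.

5.4 × 10^-4 M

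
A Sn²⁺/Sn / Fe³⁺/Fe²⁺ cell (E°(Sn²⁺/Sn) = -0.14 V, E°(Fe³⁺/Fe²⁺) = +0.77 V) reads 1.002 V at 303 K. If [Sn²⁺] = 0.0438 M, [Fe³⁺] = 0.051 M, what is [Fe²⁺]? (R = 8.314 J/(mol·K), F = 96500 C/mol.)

0.0072 M

From the Nernst equation, ln Q = nF(E° − E)/RT = 2×96500×(0.91 − 1.002)/(8.314×303) = -7.048, so Q = 8.69 × 10^-4.
With Q = [Sn²⁺]·[Fe²⁺]^2/[Fe³⁺]^2 and the known concentrations, [Fe²⁺]^2 in the numerator gives [Fe²⁺] = 0.0072 M.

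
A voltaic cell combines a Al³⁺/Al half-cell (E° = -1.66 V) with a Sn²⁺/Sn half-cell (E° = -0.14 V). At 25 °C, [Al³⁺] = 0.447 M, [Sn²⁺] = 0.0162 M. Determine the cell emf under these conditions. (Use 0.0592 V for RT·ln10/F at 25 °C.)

The Sn²⁺/Sn couple has the higher reduction potential and acts as the cathode, so E°_cell = -0.14 − (-1.66) = 1.52 V.
Balancing electrons gives n = 6; the reaction quotient is Q = [Al³⁺]^2/[Sn²⁺]^3 = 4.7 × 10^4.
At 25 °C, E = E° − (0.0592/n) log Q = 1.52 − (0.0592/6)(4.672) = 1.520 − 0.046 = 1.474 V.

1.47 V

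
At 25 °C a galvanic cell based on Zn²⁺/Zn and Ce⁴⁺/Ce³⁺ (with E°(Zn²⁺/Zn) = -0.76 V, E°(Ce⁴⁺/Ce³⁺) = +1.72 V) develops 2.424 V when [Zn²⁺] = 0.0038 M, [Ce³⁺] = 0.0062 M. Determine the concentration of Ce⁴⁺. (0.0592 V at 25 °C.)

From the Nernst equation, log Q = n(E° − E)/0.0592 = 2(2.48 − 2.424)/0.0592 = 1.892, so Q = 78.0.
With Q = [Zn²⁺]·[Ce³⁺]^2/[Ce⁴⁺]^2 and the known concentrations, [Ce⁴⁺]^2 in the denominator gives [Ce⁴⁺] = 4.3 × 10^-5 M.

4.3 × 10^-5 M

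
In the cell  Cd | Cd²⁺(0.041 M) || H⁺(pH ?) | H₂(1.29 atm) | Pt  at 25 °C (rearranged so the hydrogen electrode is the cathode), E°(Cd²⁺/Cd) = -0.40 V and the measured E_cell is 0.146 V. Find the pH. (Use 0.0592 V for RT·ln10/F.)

pH = 4.93

E°_cell = 0.40 V and n = 2.
log Q = n(E° − E)/0.0592 = 2×(0.40 − 0.146)/0.0592 = 8.581.
With Q = [Cd²⁺]·P(H₂) / [H⁺]^2, solving for [H⁺] gives log[H⁺] = -4.929, so pH = 4.93.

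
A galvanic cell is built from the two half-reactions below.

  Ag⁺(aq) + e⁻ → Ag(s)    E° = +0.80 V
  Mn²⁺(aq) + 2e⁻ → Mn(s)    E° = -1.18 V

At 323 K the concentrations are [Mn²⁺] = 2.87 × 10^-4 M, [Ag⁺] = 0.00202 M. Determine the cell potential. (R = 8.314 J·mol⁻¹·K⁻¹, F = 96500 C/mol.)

1.92 V

The Ag⁺/Ag couple has the higher reduction potential and acts as the cathode, so E°_cell = +0.80 − (-1.18) = 1.98 V.
Balancing electrons gives n = 2; the reaction quotient is Q = [Mn²⁺]/[Ag⁺]^2 = 70.3.
E = E° − (RT/nF) ln Q = 1.98 − (8.314×323)/(2×96500) × (4.253) = 1.980 − 0.059 = 1.921 V.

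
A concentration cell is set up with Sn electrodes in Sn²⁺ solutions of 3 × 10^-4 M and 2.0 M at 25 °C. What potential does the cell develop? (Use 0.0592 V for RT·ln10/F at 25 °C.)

0.11 V

Both half-cells are Sn²⁺/Sn, so E°_cell = 0. The concentrated side is the cathode; the cell reaction moves Sn²⁺ from high to low concentration with n = 2.
Q = [Sn²⁺]_dilute/[Sn²⁺]_conc = 3 × 10^-4/2.0 = 1.5 × 10^-4.
E = 0 − (0.0592/2) log Q = −(0.0592/2)(-3.824) = 0.1132 V.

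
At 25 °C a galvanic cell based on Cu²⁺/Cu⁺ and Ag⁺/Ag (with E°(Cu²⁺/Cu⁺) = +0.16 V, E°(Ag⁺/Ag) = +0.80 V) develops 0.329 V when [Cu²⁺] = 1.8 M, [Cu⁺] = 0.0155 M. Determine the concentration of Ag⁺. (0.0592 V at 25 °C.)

From the Nernst equation, log Q = n(E° − E)/0.0592 = 1(0.64 − 0.329)/0.0592 = 5.253, so Q = 1.79 × 10^5.
With Q = [Cu²⁺]/([Cu⁺]·[Ag⁺]) and the known concentrations, [Ag⁺] in the denominator gives [Ag⁺] = 6.5 × 10^-4 M.

6.5 × 10^-4 M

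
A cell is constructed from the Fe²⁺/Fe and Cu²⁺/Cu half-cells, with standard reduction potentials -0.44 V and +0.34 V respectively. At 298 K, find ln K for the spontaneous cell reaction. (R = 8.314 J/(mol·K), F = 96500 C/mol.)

ln K = 60.8

E°_cell = +0.34 − (-0.44) = 0.78 V, with n = 2 electrons transferred.
At equilibrium E = 0, so the Nernst equation gives ln K = nFE°/RT = (2)(96500)(0.78)/((8.314)(298)) = 60.76.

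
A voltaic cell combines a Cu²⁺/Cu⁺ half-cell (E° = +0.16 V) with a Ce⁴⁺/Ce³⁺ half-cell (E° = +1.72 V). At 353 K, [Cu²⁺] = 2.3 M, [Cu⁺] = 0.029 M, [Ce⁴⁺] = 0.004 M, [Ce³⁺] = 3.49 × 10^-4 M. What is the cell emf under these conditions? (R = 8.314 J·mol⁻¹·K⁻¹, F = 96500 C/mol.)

1.50 V

The Ce⁴⁺/Ce³⁺ couple has the higher reduction potential and acts as the cathode, so E°_cell = +1.72 − (+0.16) = 1.56 V.
Balancing electrons gives n = 1; the reaction quotient is Q = [Cu²⁺]·[Ce³⁺]/([Cu⁺]·[Ce⁴⁺]) = 6.92.
E = E° − (RT/nF) ln Q = 1.56 − (8.314×353)/(1×96500) × (1.934) = 1.560 − 0.059 = 1.501 V.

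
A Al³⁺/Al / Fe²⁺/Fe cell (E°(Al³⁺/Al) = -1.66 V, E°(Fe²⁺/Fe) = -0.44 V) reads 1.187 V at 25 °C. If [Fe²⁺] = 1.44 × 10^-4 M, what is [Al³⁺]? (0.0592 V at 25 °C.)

From the Nernst equation, log Q = n(E° − E)/0.0592 = 6(1.22 − 1.187)/0.0592 = 3.345, so Q = 2210.
With Q = [Al³⁺]^2/[Fe²⁺]^3 and the known concentrations, [Al³⁺]^2 in the numerator gives [Al³⁺] = 8.1 × 10^-5 M.

8.1 × 10^-5 M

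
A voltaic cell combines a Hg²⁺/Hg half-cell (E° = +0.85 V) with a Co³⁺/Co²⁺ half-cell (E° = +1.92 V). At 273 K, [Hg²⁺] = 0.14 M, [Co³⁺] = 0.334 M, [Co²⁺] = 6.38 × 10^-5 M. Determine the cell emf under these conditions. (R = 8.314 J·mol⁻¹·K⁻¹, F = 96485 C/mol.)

1.29 V

The Co³⁺/Co²⁺ couple has the higher reduction potential and acts as the cathode, so E°_cell = +1.92 − (+0.85) = 1.07 V.
Balancing electrons gives n = 2; the reaction quotient is Q = [Hg²⁺]·[Co²⁺]^2/[Co³⁺]^2 = 5.11 × 10^-9.
E = E° − (RT/nF) ln Q = 1.07 − (8.314×273)/(2×96485) × (-19.092) = 1.070 + 0.225 = 1.295 V.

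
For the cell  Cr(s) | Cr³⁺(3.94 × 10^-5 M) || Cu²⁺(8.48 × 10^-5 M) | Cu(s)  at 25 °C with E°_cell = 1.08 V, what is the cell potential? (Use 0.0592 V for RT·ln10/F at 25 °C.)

Balancing electrons gives n = 6; the reaction quotient is Q = [Cr³⁺]^2/[Cu²⁺]^3 = 2550.
At 25 °C, E = E° − (0.0592/n) log Q = 1.08 − (0.0592/6)(3.406) = 1.080 − 0.034 = 1.046 V.

1.05 V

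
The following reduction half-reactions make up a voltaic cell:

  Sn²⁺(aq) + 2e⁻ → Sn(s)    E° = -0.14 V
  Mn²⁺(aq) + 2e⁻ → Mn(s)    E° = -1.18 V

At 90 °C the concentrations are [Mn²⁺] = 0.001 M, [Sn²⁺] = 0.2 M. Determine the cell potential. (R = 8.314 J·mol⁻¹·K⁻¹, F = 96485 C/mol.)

1.12 V

The Sn²⁺/Sn couple has the higher reduction potential and acts as the cathode, so E°_cell = -0.14 − (-1.18) = 1.04 V.
Balancing electrons gives n = 2; the reaction quotient is Q = [Mn²⁺]/[Sn²⁺] = 0.00500.
E = E° − (RT/nF) ln Q = 1.04 − (8.314×363)/(2×96485) × (-5.298) = 1.040 + 0.083 = 1.123 V.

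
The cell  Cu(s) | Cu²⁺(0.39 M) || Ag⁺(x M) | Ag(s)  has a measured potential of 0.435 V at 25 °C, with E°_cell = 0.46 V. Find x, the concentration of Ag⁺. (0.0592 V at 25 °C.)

0.24 M

From the Nernst equation, log Q = n(E° − E)/0.0592 = 2(0.46 − 0.435)/0.0592 = 0.845, so Q = 6.99.
With Q = [Cu²⁺]/[Ag⁺]^2 and the known concentrations, [Ag⁺]^2 in the denominator gives [Ag⁺] = 0.24 M.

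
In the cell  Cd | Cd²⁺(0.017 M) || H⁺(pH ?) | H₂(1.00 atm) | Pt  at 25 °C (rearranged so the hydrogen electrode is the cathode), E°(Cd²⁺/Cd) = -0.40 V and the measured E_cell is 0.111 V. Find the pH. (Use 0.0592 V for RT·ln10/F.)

pH = 5.77

E°_cell = 0.40 V and n = 2.
log Q = n(E° − E)/0.0592 = 2×(0.40 − 0.111)/0.0592 = 9.764.
With Q = [Cd²⁺]·P(H₂) / [H⁺]^2, solving for [H⁺] gives log[H⁺] = -5.767, so pH = 5.77.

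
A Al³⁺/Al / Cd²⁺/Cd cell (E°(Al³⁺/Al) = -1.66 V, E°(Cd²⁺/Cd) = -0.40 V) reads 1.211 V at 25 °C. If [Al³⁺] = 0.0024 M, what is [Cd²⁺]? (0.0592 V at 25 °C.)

4 × 10^-4 M

From the Nernst equation, log Q = n(E° − E)/0.0592 = 6(1.26 − 1.211)/0.0592 = 4.966, so Q = 9.25 × 10^4.
With Q = [Al³⁺]^2/[Cd²⁺]^3 and the known concentrations, [Cd²⁺]^3 in the denominator gives [Cd²⁺] = 4 × 10^-4 M.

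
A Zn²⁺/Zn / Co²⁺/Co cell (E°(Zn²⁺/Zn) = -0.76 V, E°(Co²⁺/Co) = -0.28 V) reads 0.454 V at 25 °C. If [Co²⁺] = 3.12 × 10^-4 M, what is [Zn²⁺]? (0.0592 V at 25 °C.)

0.0024 M

From the Nernst equation, log Q = n(E° − E)/0.0592 = 2(0.48 − 0.454)/0.0592 = 0.878, so Q = 7.56.
With Q = [Zn²⁺]/[Co²⁺] and the known concentrations, [Zn²⁺] in the numerator gives [Zn²⁺] = 0.0024 M.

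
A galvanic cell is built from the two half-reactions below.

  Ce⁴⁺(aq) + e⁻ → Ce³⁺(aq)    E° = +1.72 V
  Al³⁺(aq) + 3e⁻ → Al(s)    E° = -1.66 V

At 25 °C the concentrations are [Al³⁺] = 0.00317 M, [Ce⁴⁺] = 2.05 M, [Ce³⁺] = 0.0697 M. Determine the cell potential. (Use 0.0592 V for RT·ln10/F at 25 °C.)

3.52 V

The Ce⁴⁺/Ce³⁺ couple has the higher reduction potential and acts as the cathode, so E°_cell = +1.72 − (-1.66) = 3.38 V.
Balancing electrons gives n = 3; the reaction quotient is Q = [Al³⁺]·[Ce³⁺]^3/[Ce⁴⁺]^3 = 1.25 × 10^-7.
At 25 °C, E = E° − (0.0592/n) log Q = 3.38 − (0.0592/3)(-6.905) = 3.380 + 0.136 = 3.516 V.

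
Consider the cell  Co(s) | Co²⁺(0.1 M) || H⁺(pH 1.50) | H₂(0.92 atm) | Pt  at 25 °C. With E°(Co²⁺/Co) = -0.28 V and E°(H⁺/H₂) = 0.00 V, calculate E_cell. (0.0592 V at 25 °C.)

The hydrogen couple is the cathode, so E°_cell = 0.28 V; n = 2.
[H⁺] = 10^(−1.50) = 0.032 M, and Q = [Co²⁺]·P(H₂) / [H⁺]^2 = 92.0.
E = E° − (0.0592/2) log Q = 0.28 − (0.0592/2)(1.964) = 0.222 V.

0.22 V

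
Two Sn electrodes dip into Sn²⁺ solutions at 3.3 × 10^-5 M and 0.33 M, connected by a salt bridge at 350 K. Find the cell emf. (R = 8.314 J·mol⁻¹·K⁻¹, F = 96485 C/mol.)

Both half-cells are Sn²⁺/Sn, so E°_cell = 0. The concentrated side is the cathode; the cell reaction moves Sn²⁺ from high to low concentration with n = 2.
Q = [Sn²⁺]_dilute/[Sn²⁺]_conc = 3.3 × 10^-5/0.33 = 1 × 10^-4.
E = 0 − (RT/nF) ln Q = −((8.314×350)/(2×96485))(-9.210) = 0.1389 V.

0.14 V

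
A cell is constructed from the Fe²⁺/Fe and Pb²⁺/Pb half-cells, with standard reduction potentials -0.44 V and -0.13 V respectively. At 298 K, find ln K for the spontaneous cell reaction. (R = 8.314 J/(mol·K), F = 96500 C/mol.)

ln K = 24.1

E°_cell = -0.13 − (-0.44) = 0.31 V, with n = 2 electrons transferred.
At equilibrium E = 0, so the Nernst equation gives ln K = nFE°/RT = (2)(96500)(0.31)/((8.314)(298)) = 24.15.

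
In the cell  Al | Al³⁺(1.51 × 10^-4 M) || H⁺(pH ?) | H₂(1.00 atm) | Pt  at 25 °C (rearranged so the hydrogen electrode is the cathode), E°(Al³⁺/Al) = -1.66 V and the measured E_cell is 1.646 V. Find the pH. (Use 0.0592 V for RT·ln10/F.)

E°_cell = 1.66 V and n = 6.
log Q = n(E° − E)/0.0592 = 6×(1.66 − 1.646)/0.0592 = 1.419.
With Q = [Al³⁺]^2·P(H₂)^3 / [H⁺]^6, solving for [H⁺] gives log[H⁺] = -1.510, so pH = 1.51.

pH = 1.51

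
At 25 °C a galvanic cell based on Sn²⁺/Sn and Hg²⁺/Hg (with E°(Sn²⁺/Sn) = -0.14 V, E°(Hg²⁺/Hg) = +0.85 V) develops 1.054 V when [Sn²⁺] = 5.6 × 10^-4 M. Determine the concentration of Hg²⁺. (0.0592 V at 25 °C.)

0.081 M

From the Nernst equation, log Q = n(E° − E)/0.0592 = 2(0.99 − 1.054)/0.0592 = -2.162, so Q = 0.00688.
With Q = [Sn²⁺]/[Hg²⁺] and the known concentrations, [Hg²⁺] in the denominator gives [Hg²⁺] = 0.081 M.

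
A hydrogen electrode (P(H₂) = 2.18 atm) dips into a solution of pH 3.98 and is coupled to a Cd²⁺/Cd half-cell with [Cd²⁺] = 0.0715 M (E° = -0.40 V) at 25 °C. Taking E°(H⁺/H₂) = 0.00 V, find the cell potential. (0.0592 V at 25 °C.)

0.19 V

The hydrogen couple is the cathode, so E°_cell = 0.40 V; n = 2.
[H⁺] = 10^(−3.98) = 1 × 10^-4 M, and Q = [Cd²⁺]·P(H₂) / [H⁺]^2 = 1.42 × 10^7.
E = E° − (0.0592/2) log Q = 0.40 − (0.0592/2)(7.153) = 0.188 V.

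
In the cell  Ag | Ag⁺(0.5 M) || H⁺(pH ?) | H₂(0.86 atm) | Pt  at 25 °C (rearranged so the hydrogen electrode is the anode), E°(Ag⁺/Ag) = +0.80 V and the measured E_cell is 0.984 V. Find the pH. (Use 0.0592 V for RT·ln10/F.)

pH = 3.44

E°_cell = 0.80 V and n = 2.
log Q = n(E° − E)/0.0592 = 2×(0.80 − 0.984)/0.0592 = -6.216.
With Q = [H⁺]^2 / ([Ag⁺]^2·P(H₂)), solving for [H⁺] gives log[H⁺] = -3.442, so pH = 3.44.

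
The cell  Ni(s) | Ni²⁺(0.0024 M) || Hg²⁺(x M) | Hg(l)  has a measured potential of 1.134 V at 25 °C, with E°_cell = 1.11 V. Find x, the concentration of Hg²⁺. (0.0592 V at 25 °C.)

0.016 M

From the Nernst equation, log Q = n(E° − E)/0.0592 = 2(1.11 − 1.134)/0.0592 = -0.811, so Q = 0.155.
With Q = [Ni²⁺]/[Hg²⁺] and the known concentrations, [Hg²⁺] in the denominator gives [Hg²⁺] = 0.016 M.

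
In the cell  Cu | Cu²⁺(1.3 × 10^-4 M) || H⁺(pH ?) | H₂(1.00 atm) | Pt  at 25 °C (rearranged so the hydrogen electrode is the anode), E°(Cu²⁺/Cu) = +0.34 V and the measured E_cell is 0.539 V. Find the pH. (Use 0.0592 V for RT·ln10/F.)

pH = 5.30

E°_cell = 0.34 V and n = 2.
log Q = n(E° − E)/0.0592 = 2×(0.34 − 0.539)/0.0592 = -6.723.
With Q = [H⁺]^2 / ([Cu²⁺]·P(H₂)), solving for [H⁺] gives log[H⁺] = -5.305, so pH = 5.30.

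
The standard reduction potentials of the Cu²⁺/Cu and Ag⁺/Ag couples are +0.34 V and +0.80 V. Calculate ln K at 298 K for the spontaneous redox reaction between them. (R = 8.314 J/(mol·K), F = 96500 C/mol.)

E°_cell = +0.80 − (+0.34) = 0.46 V, with n = 2 electrons transferred.
At equilibrium E = 0, so the Nernst equation gives ln K = nFE°/RT = (2)(96500)(0.46)/((8.314)(298)) = 35.83.

ln K = 35.8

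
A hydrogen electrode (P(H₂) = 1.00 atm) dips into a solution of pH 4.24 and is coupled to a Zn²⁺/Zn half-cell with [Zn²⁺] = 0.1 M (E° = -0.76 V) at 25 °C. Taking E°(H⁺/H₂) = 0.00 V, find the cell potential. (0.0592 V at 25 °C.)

The hydrogen couple is the cathode, so E°_cell = 0.76 V; n = 2.
[H⁺] = 10^(−4.24) = 5.8 × 10^-5 M, and Q = [Zn²⁺]·P(H₂) / [H⁺]^2 = 3.02 × 10^7.
E = E° − (0.0592/2) log Q = 0.76 − (0.0592/2)(7.480) = 0.539 V.

0.54 V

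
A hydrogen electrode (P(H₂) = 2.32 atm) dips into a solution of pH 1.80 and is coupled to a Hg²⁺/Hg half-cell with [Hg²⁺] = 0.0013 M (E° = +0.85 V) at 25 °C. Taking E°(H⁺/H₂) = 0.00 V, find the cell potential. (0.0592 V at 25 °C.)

The Hg²⁺/Hg couple is the cathode, so E°_cell = 0.85 V; n = 2.
[H⁺] = 10^(−1.80) = 0.016 M, and Q = [H⁺]^2 / ([Hg²⁺]·P(H₂)) = 0.0833.
E = E° − (0.0592/2) log Q = 0.85 − (0.0592/2)(-1.079) = 0.882 V.

0.88 V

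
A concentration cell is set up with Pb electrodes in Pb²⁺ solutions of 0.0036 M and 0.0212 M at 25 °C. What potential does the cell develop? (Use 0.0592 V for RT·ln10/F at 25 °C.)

Both half-cells are Pb²⁺/Pb, so E°_cell = 0. The concentrated side is the cathode; the cell reaction moves Pb²⁺ from high to low concentration with n = 2.
Q = [Pb²⁺]_dilute/[Pb²⁺]_conc = 0.0036/0.0212 = 0.170.
E = 0 − (0.0592/2) log Q = −(0.0592/2)(-0.770) = 0.0228 V.

0.023 V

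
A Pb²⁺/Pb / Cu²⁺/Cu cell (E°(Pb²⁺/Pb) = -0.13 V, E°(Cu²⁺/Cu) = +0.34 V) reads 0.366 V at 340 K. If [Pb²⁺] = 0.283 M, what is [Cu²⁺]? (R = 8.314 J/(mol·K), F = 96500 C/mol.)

From the Nernst equation, ln Q = nF(E° − E)/RT = 2×96500×(0.47 − 0.366)/(8.314×340) = 7.101, so Q = 1210.
With Q = [Pb²⁺]/[Cu²⁺] and the known concentrations, [Cu²⁺] in the denominator gives [Cu²⁺] = 2.3 × 10^-4 M.

2.3 × 10^-4 M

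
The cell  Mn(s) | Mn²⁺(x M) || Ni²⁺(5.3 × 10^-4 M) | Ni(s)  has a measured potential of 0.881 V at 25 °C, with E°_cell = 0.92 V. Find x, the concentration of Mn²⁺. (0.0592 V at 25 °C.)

0.011 M

From the Nernst equation, log Q = n(E° − E)/0.0592 = 2(0.92 − 0.881)/0.0592 = 1.318, so Q = 20.8.
With Q = [Mn²⁺]/[Ni²⁺] and the known concentrations, [Mn²⁺] in the numerator gives [Mn²⁺] = 0.011 M.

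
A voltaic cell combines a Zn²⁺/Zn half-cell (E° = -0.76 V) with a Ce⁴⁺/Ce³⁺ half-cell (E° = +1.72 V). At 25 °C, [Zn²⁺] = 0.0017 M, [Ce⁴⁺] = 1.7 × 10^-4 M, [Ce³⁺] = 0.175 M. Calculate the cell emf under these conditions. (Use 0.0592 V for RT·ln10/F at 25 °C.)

The Ce⁴⁺/Ce³⁺ couple has the higher reduction potential and acts as the cathode, so E°_cell = +1.72 − (-0.76) = 2.48 V.
Balancing electrons gives n = 2; the reaction quotient is Q = [Zn²⁺]·[Ce³⁺]^2/[Ce⁴⁺]^2 = 1800.
At 25 °C, E = E° − (0.0592/n) log Q = 2.48 − (0.0592/2)(3.256) = 2.480 − 0.096 = 2.384 V.

2.38 V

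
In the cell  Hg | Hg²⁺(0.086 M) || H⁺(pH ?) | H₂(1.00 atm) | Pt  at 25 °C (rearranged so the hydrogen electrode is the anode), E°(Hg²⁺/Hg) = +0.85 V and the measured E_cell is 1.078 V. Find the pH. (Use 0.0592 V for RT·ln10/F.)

E°_cell = 0.85 V and n = 2.
log Q = n(E° − E)/0.0592 = 2×(0.85 − 1.078)/0.0592 = -7.703.
With Q = [H⁺]^2 / ([Hg²⁺]·P(H₂)), solving for [H⁺] gives log[H⁺] = -4.384, so pH = 4.38.

pH = 4.38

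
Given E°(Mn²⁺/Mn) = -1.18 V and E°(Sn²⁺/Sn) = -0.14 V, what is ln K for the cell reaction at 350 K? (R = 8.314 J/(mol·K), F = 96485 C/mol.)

ln K = 69.0

E°_cell = -0.14 − (-1.18) = 1.04 V, with n = 2 electrons transferred.
At equilibrium E = 0, so the Nernst equation gives ln K = nFE°/RT = (2)(96485)(1.04)/((8.314)(350)) = 68.97.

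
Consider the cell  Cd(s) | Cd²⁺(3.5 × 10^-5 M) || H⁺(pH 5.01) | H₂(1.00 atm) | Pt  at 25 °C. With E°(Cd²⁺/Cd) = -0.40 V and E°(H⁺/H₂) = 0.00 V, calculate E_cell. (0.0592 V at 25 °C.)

The hydrogen couple is the cathode, so E°_cell = 0.40 V; n = 2.
[H⁺] = 10^(−5.01) = 9.8 × 10^-6 M, and Q = [Cd²⁺]·P(H₂) / [H⁺]^2 = 3.66 × 10^5.
E = E° − (0.0592/2) log Q = 0.40 − (0.0592/2)(5.564) = 0.235 V.

0.24 V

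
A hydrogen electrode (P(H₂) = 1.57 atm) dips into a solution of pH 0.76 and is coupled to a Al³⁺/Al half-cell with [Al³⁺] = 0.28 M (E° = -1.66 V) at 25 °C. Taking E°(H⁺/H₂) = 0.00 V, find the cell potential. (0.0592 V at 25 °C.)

The hydrogen couple is the cathode, so E°_cell = 1.66 V; n = 6.
[H⁺] = 10^(−0.76) = 0.17 M, and Q = [Al³⁺]^2·P(H₂)^3 / [H⁺]^6 = 1.1 × 10^4.
E = E° − (0.0592/6) log Q = 1.66 − (0.0592/6)(4.042) = 1.620 V.

1.62 V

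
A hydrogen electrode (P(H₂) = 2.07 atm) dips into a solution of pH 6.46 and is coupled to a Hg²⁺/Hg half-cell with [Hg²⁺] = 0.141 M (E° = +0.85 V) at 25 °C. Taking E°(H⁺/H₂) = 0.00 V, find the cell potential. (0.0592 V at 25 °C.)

The Hg²⁺/Hg couple is the cathode, so E°_cell = 0.85 V; n = 2.
[H⁺] = 10^(−6.46) = 3.5 × 10^-7 M, and Q = [H⁺]^2 / ([Hg²⁺]·P(H₂)) = 4.12 × 10^-13.
E = E° − (0.0592/2) log Q = 0.85 − (0.0592/2)(-12.385) = 1.217 V.

1.22 V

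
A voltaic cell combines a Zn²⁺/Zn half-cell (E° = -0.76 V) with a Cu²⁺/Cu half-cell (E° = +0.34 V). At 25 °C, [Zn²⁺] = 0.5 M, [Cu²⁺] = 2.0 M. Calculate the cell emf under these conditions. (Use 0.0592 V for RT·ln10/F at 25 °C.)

1.12 V

The Cu²⁺/Cu couple has the higher reduction potential and acts as the cathode, so E°_cell = +0.34 − (-0.76) = 1.10 V.
Balancing electrons gives n = 2; the reaction quotient is Q = [Zn²⁺]/[Cu²⁺] = 0.250.
At 25 °C, E = E° − (0.0592/n) log Q = 1.10 − (0.0592/2)(-0.602) = 1.100 + 0.018 = 1.118 V.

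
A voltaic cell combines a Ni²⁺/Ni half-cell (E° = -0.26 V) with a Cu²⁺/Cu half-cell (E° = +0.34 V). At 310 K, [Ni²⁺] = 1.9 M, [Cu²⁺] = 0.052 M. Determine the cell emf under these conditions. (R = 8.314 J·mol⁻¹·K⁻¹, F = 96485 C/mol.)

The Cu²⁺/Cu couple has the higher reduction potential and acts as the cathode, so E°_cell = +0.34 − (-0.26) = 0.60 V.
Balancing electrons gives n = 2; the reaction quotient is Q = [Ni²⁺]/[Cu²⁺] = 36.5.
E = E° − (RT/nF) ln Q = 0.60 − (8.314×310)/(2×96485) × (3.598) = 0.600 − 0.048 = 0.552 V.

0.552 V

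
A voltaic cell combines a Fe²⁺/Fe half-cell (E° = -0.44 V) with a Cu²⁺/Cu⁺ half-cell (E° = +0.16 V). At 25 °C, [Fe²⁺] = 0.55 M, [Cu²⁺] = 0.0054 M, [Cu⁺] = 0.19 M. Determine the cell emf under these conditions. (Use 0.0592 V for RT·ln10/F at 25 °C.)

The Cu²⁺/Cu⁺ couple has the higher reduction potential and acts as the cathode, so E°_cell = +0.16 − (-0.44) = 0.60 V.
Balancing electrons gives n = 2; the reaction quotient is Q = [Fe²⁺]·[Cu⁺]^2/[Cu²⁺]^2 = 681.
At 25 °C, E = E° − (0.0592/n) log Q = 0.60 − (0.0592/2)(2.833) = 0.600 − 0.084 = 0.516 V.

0.516 V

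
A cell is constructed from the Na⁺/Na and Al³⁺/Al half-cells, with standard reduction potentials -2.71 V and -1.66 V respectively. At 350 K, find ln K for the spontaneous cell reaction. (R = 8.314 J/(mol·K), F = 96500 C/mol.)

E°_cell = -1.66 − (-2.71) = 1.05 V, with n = 3 electrons transferred.
At equilibrium E = 0, so the Nernst equation gives ln K = nFE°/RT = (3)(96500)(1.05)/((8.314)(350)) = 104.46.

ln K = 104.5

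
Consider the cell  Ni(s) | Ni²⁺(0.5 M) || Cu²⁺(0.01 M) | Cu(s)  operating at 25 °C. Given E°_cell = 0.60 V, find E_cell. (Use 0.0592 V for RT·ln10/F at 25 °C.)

Balancing electrons gives n = 2; the reaction quotient is Q = [Ni²⁺]/[Cu²⁺] = 50.0.
At 25 °C, E = E° − (0.0592/n) log Q = 0.60 − (0.0592/2)(1.699) = 0.600 − 0.050 = 0.550 V.

0.550 V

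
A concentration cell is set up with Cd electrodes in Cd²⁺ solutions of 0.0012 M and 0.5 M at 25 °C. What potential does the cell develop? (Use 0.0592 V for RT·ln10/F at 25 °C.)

Both half-cells are Cd²⁺/Cd, so E°_cell = 0. The concentrated side is the cathode; the cell reaction moves Cd²⁺ from high to low concentration with n = 2.
Q = [Cd²⁺]_dilute/[Cd²⁺]_conc = 0.0012/0.5 = 0.00240.
E = 0 − (0.0592/2) log Q = −(0.0592/2)(-2.620) = 0.0776 V.

0.078 V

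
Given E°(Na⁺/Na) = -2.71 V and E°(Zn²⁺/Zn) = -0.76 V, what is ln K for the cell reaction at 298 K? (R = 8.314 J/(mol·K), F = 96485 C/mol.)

ln K = 151.9

E°_cell = -0.76 − (-2.71) = 1.95 V, with n = 2 electrons transferred.
At equilibrium E = 0, so the Nernst equation gives ln K = nFE°/RT = (2)(96485)(1.95)/((8.314)(298)) = 151.88.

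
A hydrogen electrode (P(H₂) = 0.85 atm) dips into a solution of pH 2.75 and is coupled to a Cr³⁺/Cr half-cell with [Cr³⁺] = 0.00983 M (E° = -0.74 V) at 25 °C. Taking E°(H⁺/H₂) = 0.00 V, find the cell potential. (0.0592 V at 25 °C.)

The hydrogen couple is the cathode, so E°_cell = 0.74 V; n = 6.
[H⁺] = 10^(−2.75) = 0.0018 M, and Q = [Cr³⁺]^2·P(H₂)^3 / [H⁺]^6 = 1.88 × 10^12.
E = E° − (0.0592/6) log Q = 0.74 − (0.0592/6)(12.273) = 0.619 V.

0.62 V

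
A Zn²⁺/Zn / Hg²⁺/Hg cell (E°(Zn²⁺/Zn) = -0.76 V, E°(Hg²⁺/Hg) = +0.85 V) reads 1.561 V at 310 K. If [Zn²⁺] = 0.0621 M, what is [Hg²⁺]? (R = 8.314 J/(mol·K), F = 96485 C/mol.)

From the Nernst equation, ln Q = nF(E° − E)/RT = 2×96485×(1.61 − 1.561)/(8.314×310) = 3.669, so Q = 39.2.
With Q = [Zn²⁺]/[Hg²⁺] and the known concentrations, [Hg²⁺] in the denominator gives [Hg²⁺] = 0.0016 M.

0.0016 M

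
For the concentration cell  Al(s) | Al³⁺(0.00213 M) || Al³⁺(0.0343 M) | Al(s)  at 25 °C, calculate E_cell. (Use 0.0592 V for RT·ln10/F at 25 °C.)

Both half-cells are Al³⁺/Al, so E°_cell = 0. The concentrated side is the cathode; the cell reaction moves Al³⁺ from high to low concentration with n = 3.
Q = [Al³⁺]_dilute/[Al³⁺]_conc = 0.00213/0.0343 = 0.0621.
E = 0 − (0.0592/3) log Q = −(0.0592/3)(-1.207) = 0.0238 V.

0.024 V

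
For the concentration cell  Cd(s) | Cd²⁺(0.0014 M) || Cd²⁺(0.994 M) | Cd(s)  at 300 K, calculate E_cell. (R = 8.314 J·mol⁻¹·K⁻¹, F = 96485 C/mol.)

Both half-cells are Cd²⁺/Cd, so E°_cell = 0. The concentrated side is the cathode; the cell reaction moves Cd²⁺ from high to low concentration with n = 2.
Q = [Cd²⁺]_dilute/[Cd²⁺]_conc = 0.0014/0.994 = 0.00141.
E = 0 − (RT/nF) ln Q = −((8.314×300)/(2×96485))(-6.565) = 0.0849 V.

0.085 V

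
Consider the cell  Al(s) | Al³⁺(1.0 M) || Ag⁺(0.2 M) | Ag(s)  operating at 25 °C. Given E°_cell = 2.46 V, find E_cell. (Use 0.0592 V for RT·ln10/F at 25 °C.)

Balancing electrons gives n = 3; the reaction quotient is Q = [Al³⁺]/[Ag⁺]^3 = 125.
At 25 °C, E = E° − (0.0592/n) log Q = 2.46 − (0.0592/3)(2.097) = 2.460 − 0.041 = 2.419 V.

2.42 V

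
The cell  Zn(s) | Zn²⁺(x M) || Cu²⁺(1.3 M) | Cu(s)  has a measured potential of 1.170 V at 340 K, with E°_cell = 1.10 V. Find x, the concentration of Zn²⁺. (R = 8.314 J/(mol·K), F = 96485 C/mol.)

0.011 M

From the Nernst equation, ln Q = nF(E° − E)/RT = 2×96485×(1.10 − 1.170)/(8.314×340) = -4.779, so Q = 0.00841.
With Q = [Zn²⁺]/[Cu²⁺] and the known concentrations, [Zn²⁺] in the numerator gives [Zn²⁺] = 0.011 M.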